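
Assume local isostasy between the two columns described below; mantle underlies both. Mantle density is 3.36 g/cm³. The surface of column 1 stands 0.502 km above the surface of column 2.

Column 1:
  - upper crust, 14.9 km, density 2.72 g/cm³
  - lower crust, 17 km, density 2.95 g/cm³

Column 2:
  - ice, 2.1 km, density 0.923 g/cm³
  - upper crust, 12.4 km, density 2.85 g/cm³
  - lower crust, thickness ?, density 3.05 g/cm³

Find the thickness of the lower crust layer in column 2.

Take the compensation level at the base of the deeper column (depth z_c below the surface of column 1) and equate Σ ρ_i t_i down to z_c; mantle fills any gap and the z_c terms cancel.
Column 1: 14.9×2.72 + 17×2.95 + (z_c − 31.9)×3.36
Column 2: 0.502×0 + 2.1×0.923 + 12.4×2.85 + x×3.05 + (z_c − 0.502 − 14.5 − x)×3.36
The z_c×3.36 term appears on both sides and cancels. Collect the known terms of each column as K = Σ(ρt)_known − 3.36 × (depth of known layers): K_1 = 90.678 − 3.36×31.9 = −16.506; K_2 = 37.2783 − 3.36×(0.502 + 14.5) = −13.12842.
Balance: K_1 = K_2 − x×(3.36 − 3.05), so x = (K_2 − K_1)/(3.36 − 3.05) = 3.37758/0.31 = 10.9 km.

10.9 km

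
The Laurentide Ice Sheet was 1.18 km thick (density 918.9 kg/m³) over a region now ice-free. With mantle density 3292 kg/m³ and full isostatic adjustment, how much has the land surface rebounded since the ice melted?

Removing the load lets mantle flow back in; uplift u satisfies ρ_ice t = ρ_m u.
u = t ρ_ice/ρ_m = 1.18 km × 918.9/3292 = 0.329 km.

0.329 km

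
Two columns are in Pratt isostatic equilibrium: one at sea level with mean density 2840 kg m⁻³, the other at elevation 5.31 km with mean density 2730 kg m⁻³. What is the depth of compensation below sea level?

132 km

ρ_ref D = ρ (D + h) → D (ρ_ref − ρ) = ρ h.
D = ρ h/(ρ_ref − ρ) = 2730 × 5.31 km/(2840 − 2730) = 132 km.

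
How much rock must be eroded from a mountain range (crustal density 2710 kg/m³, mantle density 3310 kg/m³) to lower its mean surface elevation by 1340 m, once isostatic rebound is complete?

7390 m

Net drop Δ = e − u = e − e ρ_c/ρ_m = e (ρ_m − ρ_c)/ρ_m.
e = Δ ρ_m/(ρ_m − ρ_c) = 1340 m × 3310/600 = 7390 m.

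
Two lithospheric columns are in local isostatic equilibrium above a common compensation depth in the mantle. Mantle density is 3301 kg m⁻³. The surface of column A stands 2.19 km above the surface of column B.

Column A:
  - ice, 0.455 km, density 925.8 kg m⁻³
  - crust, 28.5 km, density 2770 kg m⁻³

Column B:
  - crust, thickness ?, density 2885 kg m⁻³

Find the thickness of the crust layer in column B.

Take the compensation level at the base of the deeper column (depth z_c below the surface of column A) and equate Σ ρ_i t_i down to z_c; mantle fills any gap and the z_c terms cancel.
Column A: 0.455×925.8 + 28.5×2770 + (z_c − 28.955)×3301
Column B: 2.19×0 + x×2885 + (z_c − 2.19 − 0 − x)×3301
The z_c×3301 term appears on both sides and cancels. Collect the known terms of each column as K = Σ(ρt)_known − 3301 × (depth of known layers): K_A = 79366.239 − 3301×28.955 = −16214.216; K_B = 0 − 3301×(2.19 + 0) = −7229.19.
Balance: K_A = K_B − x×(3301 − 2885), so x = (K_B − K_A)/(3301 − 2885) = 8985.03/416 = 21.6 km.

21.6 km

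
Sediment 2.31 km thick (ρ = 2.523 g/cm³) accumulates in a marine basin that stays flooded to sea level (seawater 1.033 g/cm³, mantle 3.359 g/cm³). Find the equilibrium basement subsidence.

1.48 km

Submarine loading: the sediment displaces seawater, and the subsidence is in turn flooded, so s (ρ_m − ρ_w) = t (ρ_sed − ρ_w).
s = 2.31 km × (2.523 − 1.033) / (3.359 − 1.033) = 1.48 km.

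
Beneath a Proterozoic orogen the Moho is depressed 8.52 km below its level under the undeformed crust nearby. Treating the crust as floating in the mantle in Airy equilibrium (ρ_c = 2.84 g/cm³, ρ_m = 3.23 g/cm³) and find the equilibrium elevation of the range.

Balancing pressure at the compensation depth: ρ_c h = (ρ_m − ρ_c) r.
h = r (ρ_m − ρ_c) / ρ_c = 8.52 km × (3.23 − 2.84) / 2.84 = 1.17 km.

1.17 km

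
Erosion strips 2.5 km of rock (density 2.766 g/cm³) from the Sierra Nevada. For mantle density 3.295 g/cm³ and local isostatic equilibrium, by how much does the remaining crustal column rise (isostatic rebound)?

2.1 km

Unloading: uplift u = e ρ_c/ρ_m = 2.5 km × 2.766/3.295 = 2.1 km.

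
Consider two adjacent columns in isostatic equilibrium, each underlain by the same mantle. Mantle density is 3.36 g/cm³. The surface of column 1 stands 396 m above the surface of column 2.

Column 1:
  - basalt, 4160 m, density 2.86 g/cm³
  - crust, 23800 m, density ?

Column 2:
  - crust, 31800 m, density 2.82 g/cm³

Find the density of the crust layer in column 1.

Take the compensation level at the base of the deeper column (depth z_c below the surface of column 1) and equate Σ ρ_i t_i down to z_c; mantle fills any gap and the z_c terms cancel.
Column 1: 4160×2.86 + 23800×ρ + (z_c − 27960)×3.36
Column 2: 396×0 + 31800×2.82 + (z_c − 396 − 31800)×3.36
The z_c×3.36 term appears on both sides and cancels. Collect the known terms of each column as K = Σ(ρt)_known − 3.36 × (depth of known layers): K_1 = 11897.6 − 3.36×27960 = −82048; K_2 = 89676 − 3.36×(396 + 31800) = −18502.56.
Balance: K_1 + 23800×ρ = K_2, so ρ = (K_2 − K_1)/23800 = 63545.4/23800 = 2.67 g/cm³.

2.67 g/cm³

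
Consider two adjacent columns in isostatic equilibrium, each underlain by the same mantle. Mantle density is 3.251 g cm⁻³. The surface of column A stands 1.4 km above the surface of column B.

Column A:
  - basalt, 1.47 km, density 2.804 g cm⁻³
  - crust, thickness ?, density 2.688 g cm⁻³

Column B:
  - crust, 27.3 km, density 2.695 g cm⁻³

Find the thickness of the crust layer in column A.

33.9 km

Take the compensation level at the base of the deeper column (depth z_c below the surface of column A) and equate Σ ρ_i t_i down to z_c; mantle fills any gap and the z_c terms cancel.
Column A: 1.47×2.804 + x×2.688 + (z_c − 1.47 − x)×3.251
Column B: 1.4×0 + 27.3×2.695 + (z_c − 1.4 − 27.3)×3.251
The z_c×3.251 term appears on both sides and cancels. Collect the known terms of each column as K = Σ(ρt)_known − 3.251 × (depth of known layers): K_A = 4.12188 − 3.251×1.47 = −0.65709; K_B = 73.5735 − 3.251×(1.4 + 27.3) = −19.7302.
Balance: K_A − x×(3.251 − 2.688) = K_B, so x = (K_A − K_B)/(3.251 − 2.688) = 19.0731/0.563 = 33.9 km.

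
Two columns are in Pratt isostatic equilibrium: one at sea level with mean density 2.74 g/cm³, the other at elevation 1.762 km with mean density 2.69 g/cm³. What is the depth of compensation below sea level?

ρ_ref D = ρ (D + h) → D (ρ_ref − ρ) = ρ h.
D = ρ h/(ρ_ref − ρ) = 2.69 × 1.762 km/(2.74 − 2.69) = 94.8 km.

94.8 km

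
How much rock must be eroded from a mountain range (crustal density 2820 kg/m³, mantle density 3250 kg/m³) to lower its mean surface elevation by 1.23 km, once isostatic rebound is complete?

Net drop Δ = e − u = e − e ρ_c/ρ_m = e (ρ_m − ρ_c)/ρ_m.
e = Δ ρ_m/(ρ_m − ρ_c) = 1.23 km × 3250/430 = 9.3 km.

9.3 km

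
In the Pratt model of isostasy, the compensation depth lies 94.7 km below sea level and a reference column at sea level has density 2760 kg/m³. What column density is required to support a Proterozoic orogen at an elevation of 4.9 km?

2620 kg/m³

Pratt balance: ρ_ref D = ρ (D + h).
ρ = ρ_ref D/(D + h) = 2760 × 94.7 km/(94.7 km + 4.9 km) = 2620 kg/m³.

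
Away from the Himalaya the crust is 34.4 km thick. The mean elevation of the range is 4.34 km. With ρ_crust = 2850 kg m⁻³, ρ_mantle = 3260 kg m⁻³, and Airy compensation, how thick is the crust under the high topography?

Root depth r = h ρ_c / (ρ_m − ρ_c) = 4.34 km × 2850 / 410 = 30.17 km.
Total thickness = T + h + r = 34.4 km + 4.34 km + 30.17 km = 68.9 km.

68.9 km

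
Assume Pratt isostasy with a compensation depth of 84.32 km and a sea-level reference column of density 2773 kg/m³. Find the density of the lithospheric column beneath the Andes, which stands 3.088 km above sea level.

2680 kg/m³

Pratt balance: ρ_ref D = ρ (D + h).
ρ = ρ_ref D/(D + h) = 2773 × 84.32 km/(84.32 km + 3.088 km) = 2680 kg/m³.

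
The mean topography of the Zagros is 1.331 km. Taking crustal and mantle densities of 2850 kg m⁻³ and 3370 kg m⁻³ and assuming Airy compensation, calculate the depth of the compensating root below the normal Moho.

In Airy isostatic equilibrium: the weight of the topography is balanced by the buoyancy of the root, ρ_c h = (ρ_m − ρ_c) r.
r = h · ρ_c / (ρ_m − ρ_c) = 1.331 km × 2850 / (3370 − 2850) = 7.29 km.

7.29 km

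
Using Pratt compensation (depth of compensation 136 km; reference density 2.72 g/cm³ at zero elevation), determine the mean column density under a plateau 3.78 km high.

2.65 g/cm³

Pratt balance: ρ_ref D = ρ (D + h).
ρ = ρ_ref D/(D + h) = 2.72 × 136 km/(136 km + 3.78 km) = 2.65 g/cm³.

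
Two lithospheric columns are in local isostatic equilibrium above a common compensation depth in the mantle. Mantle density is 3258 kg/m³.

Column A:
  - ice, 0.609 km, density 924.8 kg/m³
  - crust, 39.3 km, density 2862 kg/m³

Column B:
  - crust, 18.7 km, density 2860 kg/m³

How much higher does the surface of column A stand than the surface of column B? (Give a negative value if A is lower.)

2.93 km

For any compensation level in the mantle, the mantle terms cancel and isostasy reduces to e = (Σt_A − Σt_B) − (Σ(ρt)_A − Σ(ρt)_B) / ρ_m.
Σt_A = 39.909 km; Σt_B = 18.7 km; Σ(ρt)_A = 113039.803; Σ(ρt)_B = 53482 (in km·kg/m³).
e = (39.909 − 18.7) − (113039.803 − 53482) / 3258 = 2.93 km.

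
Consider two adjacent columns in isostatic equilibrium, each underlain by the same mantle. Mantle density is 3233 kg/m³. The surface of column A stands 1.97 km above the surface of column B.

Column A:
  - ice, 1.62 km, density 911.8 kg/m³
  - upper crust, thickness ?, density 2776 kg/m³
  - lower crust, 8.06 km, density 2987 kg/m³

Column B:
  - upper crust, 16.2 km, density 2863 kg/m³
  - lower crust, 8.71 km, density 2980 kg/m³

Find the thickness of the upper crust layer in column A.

Take the compensation level at the base of the deeper column (depth z_c below the surface of column A) and equate Σ ρ_i t_i down to z_c; mantle fills any gap and the z_c terms cancel.
Column A: 1.62×911.8 + x×2776 + 8.06×2987 + (z_c − 9.68 − x)×3233
Column B: 1.97×0 + 16.2×2863 + 8.71×2980 + (z_c − 1.97 − 24.91)×3233
The z_c×3233 term appears on both sides and cancels. Collect the known terms of each column as K = Σ(ρt)_known − 3233 × (depth of known layers): K_A = 25552.336 − 3233×9.68 = −5743.104; K_B = 72336.4 − 3233×(1.97 + 24.91) = −14566.64.
Balance: K_A − x×(3233 − 2776) = K_B, so x = (K_A − K_B)/(3233 − 2776) = 8823.54/457 = 19.3 km.

19.3 km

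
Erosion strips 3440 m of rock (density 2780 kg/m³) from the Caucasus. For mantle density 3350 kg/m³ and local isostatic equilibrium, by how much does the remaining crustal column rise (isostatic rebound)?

2850 m

Unloading: uplift u = e ρ_c/ρ_m = 3440 m × 2780/3350 = 2850 m.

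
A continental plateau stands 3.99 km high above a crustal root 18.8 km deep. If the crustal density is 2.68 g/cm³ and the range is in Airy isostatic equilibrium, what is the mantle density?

3.25 g/cm³

Airy balance: ρ_c h = (ρ_m − ρ_c) r → ρ_m = ρ_c (1 + h/r).
ρ_m = 2.68 × (1 + 3.99 km/18.8 km) = 3.25 g/cm³.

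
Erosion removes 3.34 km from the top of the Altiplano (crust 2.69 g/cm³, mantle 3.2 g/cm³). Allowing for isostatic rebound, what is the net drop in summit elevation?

Rebound u = e ρ_c/ρ_m = 3.34 km × 2.69/3.2 = 2.808 km.
Net surface drop = e − u = 3.34 km − 2.808 km = e (ρ_m − ρ_c)/ρ_m = 0.532 km.

0.532 km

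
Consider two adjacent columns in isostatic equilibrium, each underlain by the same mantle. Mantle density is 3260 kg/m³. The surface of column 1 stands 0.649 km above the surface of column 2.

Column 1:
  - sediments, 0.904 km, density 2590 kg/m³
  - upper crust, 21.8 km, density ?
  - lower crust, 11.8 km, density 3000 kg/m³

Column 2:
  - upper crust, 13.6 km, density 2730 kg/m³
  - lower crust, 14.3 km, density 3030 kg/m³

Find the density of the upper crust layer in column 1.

2850 kg/m³

Take the compensation level at the base of the deeper column (depth z_c below the surface of column 1) and equate Σ ρ_i t_i down to z_c; mantle fills any gap and the z_c terms cancel.
Column 1: 0.904×2590 + 21.8×ρ + 11.8×3000 + (z_c − 34.504)×3260
Column 2: 0.649×0 + 13.6×2730 + 14.3×3030 + (z_c − 0.649 − 27.9)×3260
The z_c×3260 term appears on both sides and cancels. Collect the known terms of each column as K = Σ(ρt)_known − 3260 × (depth of known layers): K_1 = 37741.36 − 3260×34.504 = −74741.68; K_2 = 80457 − 3260×(0.649 + 27.9) = −12612.74.
Balance: K_1 + 21.8×ρ = K_2, so ρ = (K_2 − K_1)/21.8 = 62128.9/21.8 = 2850 kg/m³.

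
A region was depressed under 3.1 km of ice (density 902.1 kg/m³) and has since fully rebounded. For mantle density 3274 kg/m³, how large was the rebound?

Removing the load lets mantle flow back in; uplift u satisfies ρ_ice t = ρ_m u.
u = t ρ_ice/ρ_m = 3.1 km × 902.1/3274 = 0.854 km.

0.854 km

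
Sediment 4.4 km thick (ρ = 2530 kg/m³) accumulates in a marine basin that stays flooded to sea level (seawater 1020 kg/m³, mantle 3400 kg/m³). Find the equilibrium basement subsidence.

Submarine loading: the sediment displaces seawater, and the subsidence is in turn flooded, so s (ρ_m − ρ_w) = t (ρ_sed − ρ_w).
s = 4.4 km × (2530 − 1020) / (3400 − 1020) = 2.79 km.

2.79 km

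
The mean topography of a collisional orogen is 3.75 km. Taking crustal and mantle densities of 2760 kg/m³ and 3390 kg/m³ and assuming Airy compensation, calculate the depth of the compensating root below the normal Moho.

Isostatic balance requires: the weight of the topography is balanced by the buoyancy of the root, ρ_c h = (ρ_m − ρ_c) r.
r = h · ρ_c / (ρ_m − ρ_c) = 3.75 km × 2760 / (3390 − 2760) = 16.4 km.

16.4 km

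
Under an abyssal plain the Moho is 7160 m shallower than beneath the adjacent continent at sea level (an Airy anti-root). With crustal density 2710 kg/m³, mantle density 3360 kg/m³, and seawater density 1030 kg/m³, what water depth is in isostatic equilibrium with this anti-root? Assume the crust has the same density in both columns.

2770 m

Replacing a thickness d of crust by seawater at the top must be balanced by replacing crust with mantle at the base: d (ρ_c − ρ_w) = a (ρ_m − ρ_c).
d = a (ρ_m − ρ_c)/(ρ_c − ρ_w) = 7160 m × 650/1680 = 2770 m.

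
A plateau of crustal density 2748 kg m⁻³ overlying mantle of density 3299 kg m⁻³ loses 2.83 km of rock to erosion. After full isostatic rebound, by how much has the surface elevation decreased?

Rebound u = e ρ_c/ρ_m = 2.83 km × 2748/3299 = 2.357 km.
Net surface drop = e − u = 2.83 km − 2.357 km = e (ρ_m − ρ_c)/ρ_m = 0.473 km.

0.473 km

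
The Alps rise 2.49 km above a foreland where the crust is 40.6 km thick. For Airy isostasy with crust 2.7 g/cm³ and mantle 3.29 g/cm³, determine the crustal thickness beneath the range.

Root depth r = h ρ_c / (ρ_m − ρ_c) = 2.49 km × 2.7 / 0.59 = 11.39 km.
Total thickness = T + h + r = 40.6 km + 2.49 km + 11.39 km = 54.5 km.

54.5 km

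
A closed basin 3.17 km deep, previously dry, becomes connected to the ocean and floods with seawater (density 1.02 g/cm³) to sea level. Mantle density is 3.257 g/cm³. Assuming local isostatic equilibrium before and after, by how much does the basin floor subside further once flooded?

After flooding the water column is d + s deep. Its weight must equal the weight of mantle displaced by the extra subsidence s: (d + s) ρ_w = s ρ_m.
s = d ρ_w / (ρ_m − ρ_w) = 3.17 km × 1.02/(3.257 − 1.02) = 1.45 km.

1.45 km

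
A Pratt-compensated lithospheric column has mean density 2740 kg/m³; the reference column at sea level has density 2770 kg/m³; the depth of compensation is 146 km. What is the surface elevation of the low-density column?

ρ_ref D = ρ (D + h) → h = D (ρ_ref − ρ)/ρ.
h = 146 km × (2770 − 2740)/2740 = 1.6 km.

1.6 km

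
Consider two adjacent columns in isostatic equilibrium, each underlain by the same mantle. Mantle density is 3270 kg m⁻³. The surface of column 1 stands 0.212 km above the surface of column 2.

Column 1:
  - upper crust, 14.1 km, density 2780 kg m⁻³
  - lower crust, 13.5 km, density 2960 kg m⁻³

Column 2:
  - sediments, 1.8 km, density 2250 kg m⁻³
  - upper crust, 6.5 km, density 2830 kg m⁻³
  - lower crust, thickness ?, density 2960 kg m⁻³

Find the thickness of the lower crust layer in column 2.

18.4 km

Take the compensation level at the base of the deeper column (depth z_c below the surface of column 1) and equate Σ ρ_i t_i down to z_c; mantle fills any gap and the z_c terms cancel.
Column 1: 14.1×2780 + 13.5×2960 + (z_c − 27.6)×3270
Column 2: 0.212×0 + 1.8×2250 + 6.5×2830 + x×2960 + (z_c − 0.212 − 8.3 − x)×3270
The z_c×3270 term appears on both sides and cancels. Collect the known terms of each column as K = Σ(ρt)_known − 3270 × (depth of known layers): K_1 = 79158 − 3270×27.6 = −11094; K_2 = 22445 − 3270×(0.212 + 8.3) = −5389.24.
Balance: K_1 = K_2 − x×(3270 − 2960), so x = (K_2 − K_1)/(3270 − 2960) = 5704.76/310 = 18.4 km.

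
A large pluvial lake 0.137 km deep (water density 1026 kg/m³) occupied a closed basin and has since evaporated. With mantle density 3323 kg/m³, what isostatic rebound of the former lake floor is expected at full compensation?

0.0423 km

u = d ρ_w/ρ_m = 0.137 km × 1026/3323 = 0.0423 km.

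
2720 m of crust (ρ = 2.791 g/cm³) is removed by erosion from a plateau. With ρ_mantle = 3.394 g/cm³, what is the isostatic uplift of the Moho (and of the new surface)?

2240 m

Unloading: uplift u = e ρ_c/ρ_m = 2720 m × 2.791/3.394 = 2240 m.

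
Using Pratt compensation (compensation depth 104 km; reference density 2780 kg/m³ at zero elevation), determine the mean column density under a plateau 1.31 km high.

2750 kg/m³

Pratt balance: ρ_ref D = ρ (D + h).
ρ = ρ_ref D/(D + h) = 2780 × 104 km/(104 km + 1.31 km) = 2750 kg/m³.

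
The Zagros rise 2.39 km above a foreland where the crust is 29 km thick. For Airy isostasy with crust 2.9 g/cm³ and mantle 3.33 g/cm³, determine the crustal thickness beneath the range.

47.5 km

Root depth r = h ρ_c / (ρ_m − ρ_c) = 2.39 km × 2.9 / 0.43 = 16.12 km.
Total thickness = T + h + r = 29 km + 2.39 km + 16.12 km = 47.5 km.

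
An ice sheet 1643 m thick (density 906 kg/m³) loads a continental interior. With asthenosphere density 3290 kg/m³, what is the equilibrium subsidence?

In Airy isostatic equilibrium: the ice load ρ_ice t is balanced by mantle displaced below, ρ_m s.
s = t ρ_ice / ρ_m = 1643 m × 906/3290 = 452 m.

452 m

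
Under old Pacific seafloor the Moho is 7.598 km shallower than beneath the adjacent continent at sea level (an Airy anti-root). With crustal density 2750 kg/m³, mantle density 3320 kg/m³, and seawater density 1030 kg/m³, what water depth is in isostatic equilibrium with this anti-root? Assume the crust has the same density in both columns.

Replacing a thickness d of crust by seawater at the top must be balanced by replacing crust with mantle at the base: d (ρ_c − ρ_w) = a (ρ_m − ρ_c).
d = a (ρ_m − ρ_c)/(ρ_c − ρ_w) = 7.598 km × 570/1720 = 2.52 km.

2.52 km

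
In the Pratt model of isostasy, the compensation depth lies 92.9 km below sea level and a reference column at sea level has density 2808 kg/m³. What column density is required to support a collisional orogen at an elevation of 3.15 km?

2720 kg/m³

Pratt balance: ρ_ref D = ρ (D + h).
ρ = ρ_ref D/(D + h) = 2808 × 92.9 km/(92.9 km + 3.15 km) = 2720 kg/m³.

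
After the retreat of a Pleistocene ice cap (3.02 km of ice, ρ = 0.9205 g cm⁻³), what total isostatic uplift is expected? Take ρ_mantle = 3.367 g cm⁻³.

0.826 km

Removing the load lets mantle flow back in; uplift u satisfies ρ_ice t = ρ_m u.
u = t ρ_ice/ρ_m = 3.02 km × 0.9205/3.367 = 0.826 km.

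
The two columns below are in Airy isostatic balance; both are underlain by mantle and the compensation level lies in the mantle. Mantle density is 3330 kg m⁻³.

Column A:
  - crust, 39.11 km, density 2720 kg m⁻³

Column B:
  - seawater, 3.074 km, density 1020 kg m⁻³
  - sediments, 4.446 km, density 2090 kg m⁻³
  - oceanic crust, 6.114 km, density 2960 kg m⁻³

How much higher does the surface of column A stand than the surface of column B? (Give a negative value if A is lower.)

2.7 km

For any compensation level in the mantle, the mantle terms cancel and isostasy reduces to e = (Σt_A − Σt_B) − (Σ(ρt)_A − Σ(ρt)_B) / ρ_m.
Σt_A = 39.11 km; Σt_B = 13.634 km; Σ(ρt)_A = 106379.2; Σ(ρt)_B = 30525.06 (in km·kg m⁻³).
e = (39.11 − 13.634) − (106379.2 − 30525.06) / 3330 = 2.7 km.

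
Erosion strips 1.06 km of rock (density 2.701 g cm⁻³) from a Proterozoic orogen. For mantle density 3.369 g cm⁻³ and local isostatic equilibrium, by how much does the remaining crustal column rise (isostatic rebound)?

0.85 km

Unloading: uplift u = e ρ_c/ρ_m = 1.06 km × 2.701/3.369 = 0.85 km.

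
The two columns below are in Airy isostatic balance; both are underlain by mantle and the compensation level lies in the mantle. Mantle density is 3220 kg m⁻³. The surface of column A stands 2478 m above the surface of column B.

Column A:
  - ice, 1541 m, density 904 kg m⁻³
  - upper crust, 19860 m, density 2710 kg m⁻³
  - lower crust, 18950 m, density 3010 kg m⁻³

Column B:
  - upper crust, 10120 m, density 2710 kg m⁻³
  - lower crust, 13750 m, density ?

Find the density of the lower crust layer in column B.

2890 kg m⁻³

Take the compensation level at the base of the deeper column (depth z_c below the surface of column A) and equate Σ ρ_i t_i down to z_c; mantle fills any gap and the z_c terms cancel.
Column A: 1541×904 + 19860×2710 + 18950×3010 + (z_c − 40351)×3220
Column B: 2478×0 + 10120×2710 + 13750×ρ + (z_c − 2478 − 23870)×3220
The z_c×3220 term appears on both sides and cancels. Collect the known terms of each column as K = Σ(ρt)_known − 3220 × (depth of known layers): K_A = 112253164 − 3220×40351 = −17677056; K_B = 27425200 − 3220×(2478 + 23870) = −57415360.
Balance: K_A = K_B + 13750×ρ, so ρ = (K_A − K_B)/13750 = 39738300/13750 = 2890 kg m⁻³.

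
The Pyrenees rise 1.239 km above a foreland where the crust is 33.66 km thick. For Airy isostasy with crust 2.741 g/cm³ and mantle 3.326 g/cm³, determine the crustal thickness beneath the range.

40.7 km

Root depth r = h ρ_c / (ρ_m − ρ_c) = 1.239 km × 2.741 / 0.585 = 5.805 km.
Total thickness = T + h + r = 33.66 km + 1.239 km + 5.805 km = 40.7 km.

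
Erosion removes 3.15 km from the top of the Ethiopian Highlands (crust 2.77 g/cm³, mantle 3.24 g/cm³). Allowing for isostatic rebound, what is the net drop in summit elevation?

Rebound u = e ρ_c/ρ_m = 3.15 km × 2.77/3.24 = 2.693 km.
Net surface drop = e − u = 3.15 km − 2.693 km = e (ρ_m − ρ_c)/ρ_m = 0.457 km.

0.457 km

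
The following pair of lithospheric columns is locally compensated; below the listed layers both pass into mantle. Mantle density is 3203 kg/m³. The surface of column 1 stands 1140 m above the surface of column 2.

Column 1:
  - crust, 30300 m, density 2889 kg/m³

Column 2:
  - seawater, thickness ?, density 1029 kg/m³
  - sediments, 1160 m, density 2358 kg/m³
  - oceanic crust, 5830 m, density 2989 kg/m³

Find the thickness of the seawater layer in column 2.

1670 m

Take the compensation level at the base of the deeper column (depth z_c below the surface of column 1) and equate Σ ρ_i t_i down to z_c; mantle fills any gap and the z_c terms cancel.
Column 1: 30300×2889 + (z_c − 30300)×3203
Column 2: 1140×0 + x×1029 + 1160×2358 + 5830×2989 + (z_c − 1140 − 6990 − x)×3203
The z_c×3203 term appears on both sides and cancels. Collect the known terms of each column as K = Σ(ρt)_known − 3203 × (depth of known layers): K_1 = 87536700 − 3203×30300 = −9514200; K_2 = 20161150 − 3203×(1140 + 6990) = −5879240.
Balance: K_1 = K_2 − x×(3203 − 1029), so x = (K_2 − K_1)/(3203 − 1029) = 3634960/2174 = 1670 m.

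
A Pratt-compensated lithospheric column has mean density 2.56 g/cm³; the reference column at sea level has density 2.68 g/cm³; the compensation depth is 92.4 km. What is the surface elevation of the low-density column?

ρ_ref D = ρ (D + h) → h = D (ρ_ref − ρ)/ρ.
h = 92.4 km × (2.68 − 2.56)/2.56 = 4.33 km.

4.33 km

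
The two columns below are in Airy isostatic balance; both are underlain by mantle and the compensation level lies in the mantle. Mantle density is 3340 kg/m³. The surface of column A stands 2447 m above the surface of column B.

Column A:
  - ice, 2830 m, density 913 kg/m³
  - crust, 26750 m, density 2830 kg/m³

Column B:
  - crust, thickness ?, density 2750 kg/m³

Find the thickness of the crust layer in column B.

20900 m

Take the compensation level at the base of the deeper column (depth z_c below the surface of column A) and equate Σ ρ_i t_i down to z_c; mantle fills any gap and the z_c terms cancel.
Column A: 2830×913 + 26750×2830 + (z_c − 29580)×3340
Column B: 2447×0 + x×2750 + (z_c − 2447 − 0 − x)×3340
The z_c×3340 term appears on both sides and cancels. Collect the known terms of each column as K = Σ(ρt)_known − 3340 × (depth of known layers): K_A = 78286290 − 3340×29580 = −20510910; K_B = 0 − 3340×(2447 + 0) = −8172980.
Balance: K_A = K_B − x×(3340 − 2750), so x = (K_B − K_A)/(3340 − 2750) = 12337900/590 = 20900 m.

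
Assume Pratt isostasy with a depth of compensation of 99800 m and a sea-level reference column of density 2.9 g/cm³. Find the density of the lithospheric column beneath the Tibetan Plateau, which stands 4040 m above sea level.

2.79 g/cm³

Pratt balance: ρ_ref D = ρ (D + h).
ρ = ρ_ref D/(D + h) = 2.9 × 99800 m/(99800 m + 4040 m) = 2.79 g/cm³.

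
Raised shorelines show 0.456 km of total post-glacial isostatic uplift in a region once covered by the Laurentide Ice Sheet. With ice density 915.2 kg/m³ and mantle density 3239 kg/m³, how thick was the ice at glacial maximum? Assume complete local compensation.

1.61 km

u = t ρ_ice/ρ_m → t = u ρ_m/ρ_ice = 0.456 km × 3239/915.2 = 1.61 km.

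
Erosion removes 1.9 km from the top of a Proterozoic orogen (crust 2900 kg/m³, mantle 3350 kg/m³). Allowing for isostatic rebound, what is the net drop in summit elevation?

0.255 km

Rebound u = e ρ_c/ρ_m = 1.9 km × 2900/3350 = 1.645 km.
Net surface drop = e − u = 1.9 km − 1.645 km = e (ρ_m − ρ_c)/ρ_m = 0.255 km.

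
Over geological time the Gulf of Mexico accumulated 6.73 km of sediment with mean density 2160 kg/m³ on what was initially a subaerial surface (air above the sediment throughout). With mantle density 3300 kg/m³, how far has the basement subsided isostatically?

4.41 km

Subaerial load: s = t ρ_sed / ρ_m = 6.73 km × 2160/3300 = 4.41 km.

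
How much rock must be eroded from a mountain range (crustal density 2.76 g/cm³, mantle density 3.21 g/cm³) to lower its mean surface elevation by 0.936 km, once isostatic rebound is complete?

Net drop Δ = e − u = e − e ρ_c/ρ_m = e (ρ_m − ρ_c)/ρ_m.
e = Δ ρ_m/(ρ_m − ρ_c) = 0.936 km × 3.21/0.45 = 6.68 km.

6.68 km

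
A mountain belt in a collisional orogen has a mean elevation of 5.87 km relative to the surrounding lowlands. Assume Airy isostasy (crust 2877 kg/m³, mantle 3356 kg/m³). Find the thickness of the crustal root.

Balancing pressure at the compensation depth: the weight of the topography is balanced by the buoyancy of the root, ρ_c h = (ρ_m − ρ_c) r.
r = h · ρ_c / (ρ_m − ρ_c) = 5.87 km × 2877 / (3356 − 2877) = 35.3 km.

35.3 km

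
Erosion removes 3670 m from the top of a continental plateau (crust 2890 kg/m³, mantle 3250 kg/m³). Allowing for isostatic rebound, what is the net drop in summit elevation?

407 m

Rebound u = e ρ_c/ρ_m = 3670 m × 2890/3250 = 3263 m.
Net surface drop = e − u = 3670 m − 3263 m = e (ρ_m − ρ_c)/ρ_m = 407 m.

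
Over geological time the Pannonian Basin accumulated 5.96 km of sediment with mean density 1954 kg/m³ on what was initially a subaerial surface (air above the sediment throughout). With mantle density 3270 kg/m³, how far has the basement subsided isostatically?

3.56 km

Subaerial load: s = t ρ_sed / ρ_m = 5.96 km × 1954/3270 = 3.56 km.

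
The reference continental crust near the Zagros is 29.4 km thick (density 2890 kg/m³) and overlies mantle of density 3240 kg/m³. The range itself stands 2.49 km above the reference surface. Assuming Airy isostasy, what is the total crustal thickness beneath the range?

Root depth r = h ρ_c / (ρ_m − ρ_c) = 2.49 km × 2890 / 350 = 20.56 km.
Total thickness = T + h + r = 29.4 km + 2.49 km + 20.56 km = 52.5 km.

52.5 km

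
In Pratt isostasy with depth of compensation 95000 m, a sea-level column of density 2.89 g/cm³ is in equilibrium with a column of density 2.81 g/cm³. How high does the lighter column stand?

2700 m

ρ_ref D = ρ (D + h) → h = D (ρ_ref − ρ)/ρ.
h = 95000 m × (2.89 − 2.81)/2.81 = 2700 m.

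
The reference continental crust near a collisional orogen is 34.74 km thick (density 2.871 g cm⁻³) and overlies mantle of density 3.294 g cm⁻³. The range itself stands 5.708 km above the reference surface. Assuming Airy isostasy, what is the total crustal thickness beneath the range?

79.2 km

Root depth r = h ρ_c / (ρ_m − ρ_c) = 5.708 km × 2.871 / 0.423 = 38.74 km.
Total thickness = T + h + r = 34.74 km + 5.708 km + 38.74 km = 79.2 km.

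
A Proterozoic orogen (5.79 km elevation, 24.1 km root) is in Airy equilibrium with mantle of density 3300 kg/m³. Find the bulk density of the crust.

2660 kg/m³

ρ_c h = (ρ_m − ρ_c) r → ρ_c (h + r) = ρ_m r → ρ_c = ρ_m r / (h + r).
ρ_c = 3300 × 24.1 km / (5.79 km + 24.1 km) = 2660 kg/m³.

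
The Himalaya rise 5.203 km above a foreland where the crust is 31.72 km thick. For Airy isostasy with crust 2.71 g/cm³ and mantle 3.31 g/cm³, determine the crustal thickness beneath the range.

Root depth r = h ρ_c / (ρ_m − ρ_c) = 5.203 km × 2.71 / 0.6 = 23.5 km.
Total thickness = T + h + r = 31.72 km + 5.203 km + 23.5 km = 60.4 km.

60.4 km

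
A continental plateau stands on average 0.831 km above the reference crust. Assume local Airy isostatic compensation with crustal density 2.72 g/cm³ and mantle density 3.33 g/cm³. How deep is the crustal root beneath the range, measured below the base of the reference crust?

Balancing pressure at the compensation depth: the weight of the topography is balanced by the buoyancy of the root, ρ_c h = (ρ_m − ρ_c) r.
r = h · ρ_c / (ρ_m − ρ_c) = 0.831 km × 2.72 / (3.33 − 2.72) = 3.71 km.

3.71 km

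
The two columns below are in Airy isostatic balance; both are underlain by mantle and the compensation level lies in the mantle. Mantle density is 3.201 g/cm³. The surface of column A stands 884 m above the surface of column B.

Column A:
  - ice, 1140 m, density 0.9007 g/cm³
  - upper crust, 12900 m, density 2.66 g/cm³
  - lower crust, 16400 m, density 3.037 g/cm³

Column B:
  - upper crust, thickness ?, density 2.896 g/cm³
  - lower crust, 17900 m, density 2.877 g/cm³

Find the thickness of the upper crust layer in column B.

12000 m

Take the compensation level at the base of the deeper column (depth z_c below the surface of column A) and equate Σ ρ_i t_i down to z_c; mantle fills any gap and the z_c terms cancel.
Column A: 1140×0.9007 + 12900×2.66 + 16400×3.037 + (z_c − 30440)×3.201
Column B: 884×0 + x×2.896 + 17900×2.877 + (z_c − 884 − 17900 − x)×3.201
The z_c×3.201 term appears on both sides and cancels. Collect the known terms of each column as K = Σ(ρt)_known − 3.201 × (depth of known layers): K_A = 85147.598 − 3.201×30440 = −12290.842; K_B = 51498.3 − 3.201×(884 + 17900) = −8629.284.
Balance: K_A = K_B − x×(3.201 − 2.896), so x = (K_B − K_A)/(3.201 − 2.896) = 3661.56/0.305 = 12000 m.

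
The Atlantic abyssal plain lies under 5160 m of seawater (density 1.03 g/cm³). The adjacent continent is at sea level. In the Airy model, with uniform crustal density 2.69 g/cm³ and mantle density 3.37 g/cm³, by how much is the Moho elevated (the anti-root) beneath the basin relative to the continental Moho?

Isostatic balance requires: replacing crust with seawater at the top is compensated by replacing crust with mantle at the base: d (ρ_c − ρ_w) = a (ρ_m − ρ_c).
a = d (ρ_c − ρ_w)/(ρ_m − ρ_c) = 5160 m × 1.66/0.68 = 12600 m.

12600 m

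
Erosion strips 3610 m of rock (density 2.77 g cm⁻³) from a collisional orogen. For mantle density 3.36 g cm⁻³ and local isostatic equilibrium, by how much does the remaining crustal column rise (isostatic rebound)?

Unloading: uplift u = e ρ_c/ρ_m = 3610 m × 2.77/3.36 = 2980 m.

2980 m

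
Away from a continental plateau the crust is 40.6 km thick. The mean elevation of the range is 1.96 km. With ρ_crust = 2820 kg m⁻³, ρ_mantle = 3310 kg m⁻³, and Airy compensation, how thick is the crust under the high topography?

53.8 km

Root depth r = h ρ_c / (ρ_m − ρ_c) = 1.96 km × 2820 / 490 = 11.28 km.
Total thickness = T + h + r = 40.6 km + 1.96 km + 11.28 km = 53.8 km.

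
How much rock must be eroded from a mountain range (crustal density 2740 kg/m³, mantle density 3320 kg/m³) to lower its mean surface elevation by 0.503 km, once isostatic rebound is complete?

2.88 km

Net drop Δ = e − u = e − e ρ_c/ρ_m = e (ρ_m − ρ_c)/ρ_m.
e = Δ ρ_m/(ρ_m − ρ_c) = 0.503 km × 3320/580 = 2.88 km.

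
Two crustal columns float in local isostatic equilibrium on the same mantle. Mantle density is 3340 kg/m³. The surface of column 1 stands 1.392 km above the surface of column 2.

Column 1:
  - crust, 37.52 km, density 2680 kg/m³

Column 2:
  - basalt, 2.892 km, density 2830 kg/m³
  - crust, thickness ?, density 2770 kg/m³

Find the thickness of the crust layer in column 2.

32.7 km

Take the compensation level at the base of the deeper column (depth z_c below the surface of column 1) and equate Σ ρ_i t_i down to z_c; mantle fills any gap and the z_c terms cancel.
Column 1: 37.52×2680 + (z_c − 37.52)×3340
Column 2: 1.392×0 + 2.892×2830 + x×2770 + (z_c − 1.392 − 2.892 − x)×3340
The z_c×3340 term appears on both sides and cancels. Collect the known terms of each column as K = Σ(ρt)_known − 3340 × (depth of known layers): K_1 = 100553.6 − 3340×37.52 = −24763.2; K_2 = 8184.36 − 3340×(1.392 + 2.892) = −6124.2.
Balance: K_1 = K_2 − x×(3340 − 2770), so x = (K_2 − K_1)/(3340 − 2770) = 18639/570 = 32.7 km.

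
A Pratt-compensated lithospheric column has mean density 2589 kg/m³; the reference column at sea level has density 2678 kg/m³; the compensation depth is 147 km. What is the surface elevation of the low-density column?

5.05 km

ρ_ref D = ρ (D + h) → h = D (ρ_ref − ρ)/ρ.
h = 147 km × (2678 − 2589)/2589 = 5.05 km.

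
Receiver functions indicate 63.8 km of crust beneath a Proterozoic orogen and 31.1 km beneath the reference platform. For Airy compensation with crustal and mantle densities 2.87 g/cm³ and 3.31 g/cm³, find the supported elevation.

Excess crust Δ = 63.8 km − 31.1 km = 32.7 km, split between elevation h and root r with h + r = Δ.
Airy balance ρ_c h = (ρ_m − ρ_c) r gives r = h ρ_c/(ρ_m − ρ_c), so h (1 + ρ_c/(ρ_m − ρ_c)) = Δ, i.e. h = Δ (ρ_m − ρ_c)/ρ_m.
h = 32.7 km × 0.44/3.31 = 4.35 km.

4.35 km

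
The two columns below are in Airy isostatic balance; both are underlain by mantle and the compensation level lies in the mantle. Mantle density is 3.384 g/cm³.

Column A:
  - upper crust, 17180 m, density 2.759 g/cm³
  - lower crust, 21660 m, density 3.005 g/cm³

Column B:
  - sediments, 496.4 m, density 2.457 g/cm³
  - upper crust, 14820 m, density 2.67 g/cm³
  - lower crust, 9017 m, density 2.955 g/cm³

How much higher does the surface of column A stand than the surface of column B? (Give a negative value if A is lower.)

For any compensation level in the mantle, the mantle terms cancel and isostasy reduces to e = (Σt_A − Σt_B) − (Σ(ρt)_A − Σ(ρt)_B) / ρ_m.
Σt_A = 38840 m; Σt_B = 24333.4 m; Σ(ρt)_A = 112487.92; Σ(ρt)_B = 67434.2898 (in m·g/cm³).
e = (38840 − 24333.4) − (112487.92 − 67434.2898) / 3.384 = 1190 m.

1190 m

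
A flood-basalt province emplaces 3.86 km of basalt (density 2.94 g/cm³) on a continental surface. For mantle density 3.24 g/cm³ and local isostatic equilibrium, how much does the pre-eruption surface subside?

3.5 km

Subaerial loading: s = t ρ_load / ρ_m.
s = 3.86 km × 2.94/3.24 = 3.5 km.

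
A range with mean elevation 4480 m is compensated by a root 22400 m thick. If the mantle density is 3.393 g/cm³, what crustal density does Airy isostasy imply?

ρ_c h = (ρ_m − ρ_c) r → ρ_c (h + r) = ρ_m r → ρ_c = ρ_m r / (h + r).
ρ_c = 3.393 × 22400 m / (4480 m + 22400 m) = 2.83 g/cm³.

2.83 g/cm³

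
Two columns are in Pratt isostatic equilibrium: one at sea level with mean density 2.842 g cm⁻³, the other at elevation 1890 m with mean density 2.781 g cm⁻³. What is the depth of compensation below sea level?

86200 m

ρ_ref D = ρ (D + h) → D (ρ_ref − ρ) = ρ h.
D = ρ h/(ρ_ref − ρ) = 2.781 × 1890 m/(2.842 − 2.781) = 86200 m.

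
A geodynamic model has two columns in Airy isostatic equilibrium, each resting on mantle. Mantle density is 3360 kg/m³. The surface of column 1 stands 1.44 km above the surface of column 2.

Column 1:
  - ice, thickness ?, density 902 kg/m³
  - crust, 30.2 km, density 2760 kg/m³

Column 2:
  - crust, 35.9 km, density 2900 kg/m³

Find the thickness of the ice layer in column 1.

Take the compensation level at the base of the deeper column (depth z_c below the surface of column 1) and equate Σ ρ_i t_i down to z_c; mantle fills any gap and the z_c terms cancel.
Column 1: x×902 + 30.2×2760 + (z_c − 30.2 − x)×3360
Column 2: 1.44×0 + 35.9×2900 + (z_c − 1.44 − 35.9)×3360
The z_c×3360 term appears on both sides and cancels. Collect the known terms of each column as K = Σ(ρt)_known − 3360 × (depth of known layers): K_1 = 83352 − 3360×30.2 = −18120; K_2 = 104110 − 3360×(1.44 + 35.9) = −21352.4.
Balance: K_1 − x×(3360 − 902) = K_2, so x = (K_1 − K_2)/(3360 − 902) = 3232.4/2458 = 1.32 km.

1.32 km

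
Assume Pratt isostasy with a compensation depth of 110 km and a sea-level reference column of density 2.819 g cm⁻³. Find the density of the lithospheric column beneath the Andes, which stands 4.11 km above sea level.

2.72 g cm⁻³

Pratt balance: ρ_ref D = ρ (D + h).
ρ = ρ_ref D/(D + h) = 2.819 × 110 km/(110 km + 4.11 km) = 2.72 g cm⁻³.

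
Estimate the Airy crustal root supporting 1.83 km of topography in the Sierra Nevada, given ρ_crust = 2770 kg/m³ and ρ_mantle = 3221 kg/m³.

Balancing pressure at the compensation depth: the weight of the topography is balanced by the buoyancy of the root, ρ_c h = (ρ_m − ρ_c) r.
r = h · ρ_c / (ρ_m − ρ_c) = 1.83 km × 2770 / (3221 − 2770) = 11.2 km.

11.2 km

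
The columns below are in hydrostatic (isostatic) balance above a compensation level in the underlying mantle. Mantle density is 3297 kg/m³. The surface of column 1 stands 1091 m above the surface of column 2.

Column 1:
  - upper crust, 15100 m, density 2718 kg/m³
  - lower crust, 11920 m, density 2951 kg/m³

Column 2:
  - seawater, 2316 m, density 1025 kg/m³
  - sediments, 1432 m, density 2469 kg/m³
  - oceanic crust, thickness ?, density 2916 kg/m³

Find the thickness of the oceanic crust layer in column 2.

7410 m

Take the compensation level at the base of the deeper column (depth z_c below the surface of column 1) and equate Σ ρ_i t_i down to z_c; mantle fills any gap and the z_c terms cancel.
Column 1: 15100×2718 + 11920×2951 + (z_c − 27020)×3297
Column 2: 1091×0 + 2316×1025 + 1432×2469 + x×2916 + (z_c − 1091 − 3748 − x)×3297
The z_c×3297 term appears on both sides and cancels. Collect the known terms of each column as K = Σ(ρt)_known − 3297 × (depth of known layers): K_1 = 76217720 − 3297×27020 = −12867220; K_2 = 5909508 − 3297×(1091 + 3748) = −10044675.
Balance: K_1 = K_2 − x×(3297 − 2916), so x = (K_2 − K_1)/(3297 − 2916) = 2822540/381 = 7410 m.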